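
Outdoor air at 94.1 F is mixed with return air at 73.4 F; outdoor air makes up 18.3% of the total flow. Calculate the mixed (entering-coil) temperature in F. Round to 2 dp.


T_mix = 73.4 + (18.3/100)*(94.1-73.4) = 77.19 F

77.19 F


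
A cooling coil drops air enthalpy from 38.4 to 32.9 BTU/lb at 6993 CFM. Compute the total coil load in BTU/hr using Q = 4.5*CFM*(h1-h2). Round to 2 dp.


Q = 4.5 * 6993 * (38.4 - 32.9) = 173076.75 BTU/hr

173076.75 BTU/hr


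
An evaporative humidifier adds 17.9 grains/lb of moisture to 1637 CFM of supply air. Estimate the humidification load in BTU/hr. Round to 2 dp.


Q = 0.68 * 1637 * 17.9 = 19925.56 BTU/hr

19925.56 BTU/hr


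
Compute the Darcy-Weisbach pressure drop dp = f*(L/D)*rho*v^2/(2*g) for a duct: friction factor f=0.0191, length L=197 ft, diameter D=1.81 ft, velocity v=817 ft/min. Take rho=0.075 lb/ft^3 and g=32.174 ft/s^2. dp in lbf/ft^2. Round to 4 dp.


v_fps = 817/60 = 13.6167 ft/s
dp = 0.0191*(197/1.81)*0.075*13.6167^2/(2*32.174) = 0.4493 lbf/ft^2

0.4493 lbf/ft^2


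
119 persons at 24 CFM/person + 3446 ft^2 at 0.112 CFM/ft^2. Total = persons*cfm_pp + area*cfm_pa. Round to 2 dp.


Total = 119*24 + 3446*0.112 = 3241.95 CFM

3241.95 CFM


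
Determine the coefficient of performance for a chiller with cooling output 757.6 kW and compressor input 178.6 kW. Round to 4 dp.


COP = 757.6 / 178.6 = 4.2419

4.2419


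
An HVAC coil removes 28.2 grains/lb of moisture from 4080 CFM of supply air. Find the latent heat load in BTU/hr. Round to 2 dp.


Q = 0.68 * 4080 * 28.2 = 78238.08 BTU/hr

78238.08 BTU/hr


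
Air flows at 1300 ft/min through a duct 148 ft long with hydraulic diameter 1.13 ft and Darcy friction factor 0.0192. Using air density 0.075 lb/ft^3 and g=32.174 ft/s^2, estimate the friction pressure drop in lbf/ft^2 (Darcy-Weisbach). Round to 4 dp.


v_fps = 1300/60 = 21.6667 ft/s
dp = 0.0192*(148/1.13)*0.075*21.6667^2/(2*32.174) = 1.3759 lbf/ft^2

1.3759 lbf/ft^2


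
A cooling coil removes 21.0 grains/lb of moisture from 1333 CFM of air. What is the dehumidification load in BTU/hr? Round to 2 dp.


Q = 0.68 * 1333 * 21.0 = 19035.24 BTU/hr

19035.24 BTU/hr


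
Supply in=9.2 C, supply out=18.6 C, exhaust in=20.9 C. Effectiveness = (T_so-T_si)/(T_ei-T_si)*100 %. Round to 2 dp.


eff = (18.6-9.2)/(20.9-9.2)*100 = 80.34 %

80.34 %


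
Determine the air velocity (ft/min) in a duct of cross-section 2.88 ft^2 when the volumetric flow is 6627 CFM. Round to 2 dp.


V = 6627 / 2.88 = 2301.04 ft/min

2301.04 ft/min


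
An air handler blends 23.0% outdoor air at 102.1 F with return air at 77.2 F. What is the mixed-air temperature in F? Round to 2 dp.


T_mix = 77.2 + (23.0/100)*(102.1-77.2) = 82.93 F

82.93 F


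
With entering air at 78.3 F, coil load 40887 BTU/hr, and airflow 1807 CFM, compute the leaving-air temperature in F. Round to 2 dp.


dT = 40887/(1.08*1807) = 20.9509
T_leave = 78.3 - 20.9509 = 57.35 F

57.35 F


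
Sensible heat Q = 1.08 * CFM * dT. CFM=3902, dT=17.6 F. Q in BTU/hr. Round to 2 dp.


Q = 1.08 * 3902 * 17.6 = 74169.22 BTU/hr

74169.22 BTU/hr


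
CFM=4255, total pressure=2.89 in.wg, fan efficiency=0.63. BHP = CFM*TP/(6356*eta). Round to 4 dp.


BHP = 4255 * 2.89 / (6356 * 0.63) = 3.0710 hp

3.0710 hp


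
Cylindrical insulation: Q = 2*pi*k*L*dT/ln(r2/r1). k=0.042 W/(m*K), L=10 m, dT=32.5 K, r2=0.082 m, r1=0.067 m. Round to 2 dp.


Q = 2*pi*0.042*10*32.5/ln(0.082/0.067) = 424.53 W

424.53 W


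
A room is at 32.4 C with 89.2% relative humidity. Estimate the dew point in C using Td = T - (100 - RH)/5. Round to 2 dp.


Td = 32.4 - (100-89.2)/5 = 30.24 C

30.24 C


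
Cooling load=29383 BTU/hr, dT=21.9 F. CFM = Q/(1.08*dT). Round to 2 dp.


CFM = 29383 / (1.08 * 21.9) = 1242.31

1242.31 CFM


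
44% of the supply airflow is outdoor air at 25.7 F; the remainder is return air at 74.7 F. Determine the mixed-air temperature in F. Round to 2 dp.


T_mix = 0.44*25.7 + 0.56*74.7 = 53.14 F

53.14 F


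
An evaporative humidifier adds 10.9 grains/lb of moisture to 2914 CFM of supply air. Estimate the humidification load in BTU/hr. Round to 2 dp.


Q = 0.68 * 2914 * 10.9 = 21598.57 BTU/hr

21598.57 BTU/hr


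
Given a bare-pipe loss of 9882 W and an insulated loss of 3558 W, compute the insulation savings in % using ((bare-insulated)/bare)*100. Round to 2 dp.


Savings = ((9882-3558)/9882)*100 = 64.00 %

64.00 %


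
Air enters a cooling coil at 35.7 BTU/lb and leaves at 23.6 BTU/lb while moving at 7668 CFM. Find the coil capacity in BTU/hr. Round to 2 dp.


Q = 4.5 * 7668 * (35.7 - 23.6) = 417522.60 BTU/hr

417522.60 BTU/hr


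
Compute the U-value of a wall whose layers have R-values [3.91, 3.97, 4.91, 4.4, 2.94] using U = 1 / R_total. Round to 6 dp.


R_total = 3.91 + 3.97 + 4.91 + 4.4 + 2.94 = 20.13
U = 1/20.13 = 0.049677

0.049677


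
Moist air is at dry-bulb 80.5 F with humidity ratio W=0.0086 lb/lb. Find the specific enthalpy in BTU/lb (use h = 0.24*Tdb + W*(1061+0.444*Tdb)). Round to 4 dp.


h = 0.24*80.5 + 0.0086*(1061+0.444*80.5) = 28.7520 BTU/lb

28.7520 BTU/lb


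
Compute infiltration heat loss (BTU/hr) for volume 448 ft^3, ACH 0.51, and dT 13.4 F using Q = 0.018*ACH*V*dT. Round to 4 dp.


Q = 0.018 * 0.51 * 448 * 13.4 = 55.1094 BTU/hr

55.1094 BTU/hr


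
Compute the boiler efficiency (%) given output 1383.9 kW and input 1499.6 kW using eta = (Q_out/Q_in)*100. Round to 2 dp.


eta = (1383.9/1499.6)*100 = 92.28 %

92.28 %


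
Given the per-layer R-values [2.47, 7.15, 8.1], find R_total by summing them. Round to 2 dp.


R_total = 2.47 + 7.15 + 8.1 = 17.72

17.72


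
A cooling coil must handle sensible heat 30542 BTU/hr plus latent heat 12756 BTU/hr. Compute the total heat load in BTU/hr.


Qt = 30542 + 12756 = 43298 BTU/hr

43298 BTU/hr


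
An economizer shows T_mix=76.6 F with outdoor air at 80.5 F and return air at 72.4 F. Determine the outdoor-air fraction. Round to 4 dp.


frac = (76.6 - 72.4) / (80.5 - 72.4) = 0.5185

0.5185


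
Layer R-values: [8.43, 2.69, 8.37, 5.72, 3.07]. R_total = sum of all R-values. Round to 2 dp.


R_total = 8.43 + 2.69 + 8.37 + 5.72 + 3.07 = 28.28

28.28


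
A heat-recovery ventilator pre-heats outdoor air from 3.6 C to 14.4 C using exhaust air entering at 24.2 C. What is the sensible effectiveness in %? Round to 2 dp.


eff = (14.4-3.6)/(24.2-3.6)*100 = 52.43 %

52.43 %


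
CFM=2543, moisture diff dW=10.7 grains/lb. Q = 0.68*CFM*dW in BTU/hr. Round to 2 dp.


Q = 0.68 * 2543 * 10.7 = 18502.87 BTU/hr

18502.87 BTU/hr


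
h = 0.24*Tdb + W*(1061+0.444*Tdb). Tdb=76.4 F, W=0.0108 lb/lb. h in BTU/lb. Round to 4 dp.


h = 0.24*76.4 + 0.0108*(1061+0.444*76.4) = 30.1612 BTU/lb

30.1612 BTU/lb


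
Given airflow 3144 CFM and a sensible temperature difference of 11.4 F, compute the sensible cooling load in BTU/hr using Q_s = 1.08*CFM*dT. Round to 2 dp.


Q = 1.08 * 3144 * 11.4 = 38708.93 BTU/hr

38708.93 BTU/hr


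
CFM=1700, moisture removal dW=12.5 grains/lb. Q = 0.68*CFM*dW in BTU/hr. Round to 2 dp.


Q = 0.68 * 1700 * 12.5 = 14450.00 BTU/hr

14450.00 BTU/hr


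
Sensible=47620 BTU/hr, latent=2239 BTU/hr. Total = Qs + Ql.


Qt = 47620 + 2239 = 49859 BTU/hr

49859 BTU/hr


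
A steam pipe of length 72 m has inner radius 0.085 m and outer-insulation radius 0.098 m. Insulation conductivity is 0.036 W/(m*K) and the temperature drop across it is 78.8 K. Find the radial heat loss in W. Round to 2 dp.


Q = 2*pi*0.036*72*78.8/ln(0.098/0.085) = 9017.51 W

9017.51 W


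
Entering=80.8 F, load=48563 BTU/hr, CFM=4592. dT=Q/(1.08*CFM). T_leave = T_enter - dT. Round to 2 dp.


dT = 48563/(1.08*4592) = 9.7922
T_leave = 80.8 - 9.7922 = 71.01 F

71.01 F


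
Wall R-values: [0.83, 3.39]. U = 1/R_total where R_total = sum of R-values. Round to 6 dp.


R_total = 0.83 + 3.39 = 4.22
U = 1/4.22 = 0.236967

0.236967


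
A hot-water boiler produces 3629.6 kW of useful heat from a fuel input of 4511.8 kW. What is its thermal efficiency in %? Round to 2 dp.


eta = (3629.6/4511.8)*100 = 80.45 %

80.45 %


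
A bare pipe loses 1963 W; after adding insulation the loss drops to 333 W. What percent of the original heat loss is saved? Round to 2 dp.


Savings = ((1963-333)/1963)*100 = 83.04 %

83.04 %


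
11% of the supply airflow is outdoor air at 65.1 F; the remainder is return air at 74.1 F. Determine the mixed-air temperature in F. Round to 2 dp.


T_mix = 0.11*65.1 + 0.89*74.1 = 73.11 F

73.11 F


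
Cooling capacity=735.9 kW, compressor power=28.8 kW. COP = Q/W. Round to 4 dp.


COP = 735.9 / 28.8 = 25.5521

25.5521


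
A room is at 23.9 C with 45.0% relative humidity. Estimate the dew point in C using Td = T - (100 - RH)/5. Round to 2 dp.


Td = 23.9 - (100-45.0)/5 = 12.90 C

12.90 C


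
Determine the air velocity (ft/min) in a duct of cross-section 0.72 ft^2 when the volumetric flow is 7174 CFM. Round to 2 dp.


V = 7174 / 0.72 = 9963.89 ft/min

9963.89 ft/min


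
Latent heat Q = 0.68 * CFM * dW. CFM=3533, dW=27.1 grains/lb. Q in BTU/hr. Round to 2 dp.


Q = 0.68 * 3533 * 27.1 = 65106.12 BTU/hr

65106.12 BTU/hr


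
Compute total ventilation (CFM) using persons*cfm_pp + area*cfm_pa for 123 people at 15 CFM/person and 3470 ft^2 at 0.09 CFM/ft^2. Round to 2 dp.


Total = 123*15 + 3470*0.09 = 2157.30 CFM

2157.30 CFM


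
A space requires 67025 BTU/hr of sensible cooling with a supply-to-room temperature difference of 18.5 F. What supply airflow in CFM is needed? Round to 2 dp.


CFM = 67025 / (1.08 * 18.5) = 3354.60

3354.60 CFM


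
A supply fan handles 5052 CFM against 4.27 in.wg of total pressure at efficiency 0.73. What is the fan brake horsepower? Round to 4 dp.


BHP = 5052 * 4.27 / (6356 * 0.73) = 4.6493 hp

4.6493 hp


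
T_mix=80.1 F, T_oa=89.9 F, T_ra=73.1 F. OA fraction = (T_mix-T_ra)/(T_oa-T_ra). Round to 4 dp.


frac = (80.1 - 73.1) / (89.9 - 73.1) = 0.4167

0.4167


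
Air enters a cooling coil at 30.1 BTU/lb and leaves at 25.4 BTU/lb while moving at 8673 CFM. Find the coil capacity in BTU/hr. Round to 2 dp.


Q = 4.5 * 8673 * (30.1 - 25.4) = 183433.95 BTU/hr

183433.95 BTU/hr


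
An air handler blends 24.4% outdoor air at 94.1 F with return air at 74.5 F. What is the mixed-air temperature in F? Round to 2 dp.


T_mix = 74.5 + (24.4/100)*(94.1-74.5) = 79.28 F

79.28 F


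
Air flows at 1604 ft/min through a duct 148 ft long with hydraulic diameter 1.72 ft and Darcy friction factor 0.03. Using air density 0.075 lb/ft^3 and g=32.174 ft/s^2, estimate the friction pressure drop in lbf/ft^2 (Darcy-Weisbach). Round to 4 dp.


v_fps = 1604/60 = 26.7333 ft/s
dp = 0.03*(148/1.72)*0.075*26.7333^2/(2*32.174) = 2.1502 lbf/ft^2

2.1502 lbf/ft^2


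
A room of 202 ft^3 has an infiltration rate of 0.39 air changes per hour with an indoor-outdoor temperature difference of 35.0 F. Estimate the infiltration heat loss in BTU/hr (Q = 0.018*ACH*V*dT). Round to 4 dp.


Q = 0.018 * 0.39 * 202 * 35.0 = 49.6314 BTU/hr

49.6314 BTU/hr


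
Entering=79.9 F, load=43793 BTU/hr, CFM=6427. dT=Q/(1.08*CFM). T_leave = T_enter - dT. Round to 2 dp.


dT = 43793/(1.08*6427) = 6.3092
T_leave = 79.9 - 6.3092 = 73.59 F

73.59 F


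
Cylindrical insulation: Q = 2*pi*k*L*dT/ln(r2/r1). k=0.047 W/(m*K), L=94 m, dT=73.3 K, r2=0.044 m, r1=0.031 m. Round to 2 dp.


Q = 2*pi*0.047*94*73.3/ln(0.044/0.031) = 5810.19 W

5810.19 W


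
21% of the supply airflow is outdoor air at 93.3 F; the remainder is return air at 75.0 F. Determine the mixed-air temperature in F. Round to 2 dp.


T_mix = 0.21*93.3 + 0.79*75.0 = 78.84 F

78.84 F


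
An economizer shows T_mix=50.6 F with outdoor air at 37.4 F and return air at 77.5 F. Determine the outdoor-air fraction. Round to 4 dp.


frac = (50.6 - 77.5) / (37.4 - 77.5) = 0.6708

0.6708


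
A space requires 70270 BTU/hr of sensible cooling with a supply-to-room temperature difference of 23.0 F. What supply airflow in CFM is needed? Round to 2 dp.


CFM = 70270 / (1.08 * 23.0) = 2828.90

2828.90 CFM


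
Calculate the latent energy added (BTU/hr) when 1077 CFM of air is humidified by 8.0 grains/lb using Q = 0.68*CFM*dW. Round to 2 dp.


Q = 0.68 * 1077 * 8.0 = 5858.88 BTU/hr

5858.88 BTU/hr


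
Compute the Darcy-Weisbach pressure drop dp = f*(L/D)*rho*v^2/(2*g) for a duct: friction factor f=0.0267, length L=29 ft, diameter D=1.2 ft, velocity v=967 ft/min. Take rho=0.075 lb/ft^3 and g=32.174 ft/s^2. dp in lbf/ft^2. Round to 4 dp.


v_fps = 967/60 = 16.1167 ft/s
dp = 0.0267*(29/1.2)*0.075*16.1167^2/(2*32.174) = 0.1953 lbf/ft^2

0.1953 lbf/ft^2


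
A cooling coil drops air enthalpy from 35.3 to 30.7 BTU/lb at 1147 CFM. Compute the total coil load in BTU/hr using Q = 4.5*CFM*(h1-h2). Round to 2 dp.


Q = 4.5 * 1147 * (35.3 - 30.7) = 23742.90 BTU/hr

23742.90 BTU/hr


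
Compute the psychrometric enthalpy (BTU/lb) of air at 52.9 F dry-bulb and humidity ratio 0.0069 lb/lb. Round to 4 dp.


h = 0.24*52.9 + 0.0069*(1061+0.444*52.9) = 20.1790 BTU/lb

20.1790 BTU/lb


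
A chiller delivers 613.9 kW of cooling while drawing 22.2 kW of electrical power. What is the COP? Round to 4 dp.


COP = 613.9 / 22.2 = 27.6532

27.6532


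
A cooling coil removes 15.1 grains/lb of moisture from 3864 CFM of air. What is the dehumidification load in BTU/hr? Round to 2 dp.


Q = 0.68 * 3864 * 15.1 = 39675.55 BTU/hr

39675.55 BTU/hr


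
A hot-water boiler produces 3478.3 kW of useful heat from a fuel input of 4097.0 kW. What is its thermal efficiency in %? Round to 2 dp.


eta = (3478.3/4097.0)*100 = 84.90 %

84.90 %


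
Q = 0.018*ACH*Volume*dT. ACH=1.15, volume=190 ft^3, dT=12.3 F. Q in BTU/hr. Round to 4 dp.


Q = 0.018 * 1.15 * 190 * 12.3 = 48.3759 BTU/hr

48.3759 BTU/hr


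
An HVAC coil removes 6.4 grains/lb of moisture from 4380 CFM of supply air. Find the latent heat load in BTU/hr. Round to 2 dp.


Q = 0.68 * 4380 * 6.4 = 19061.76 BTU/hr

19061.76 BTU/hr


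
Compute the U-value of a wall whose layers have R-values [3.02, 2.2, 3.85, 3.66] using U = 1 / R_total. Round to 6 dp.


R_total = 3.02 + 2.2 + 3.85 + 3.66 = 12.73
U = 1/12.73 = 0.078555

0.078555


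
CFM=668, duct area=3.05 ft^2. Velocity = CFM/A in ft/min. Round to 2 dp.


V = 668 / 3.05 = 219.02 ft/min

219.02 ft/min


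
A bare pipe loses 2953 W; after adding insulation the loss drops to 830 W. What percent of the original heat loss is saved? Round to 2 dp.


Savings = ((2953-830)/2953)*100 = 71.89 %

71.89 %


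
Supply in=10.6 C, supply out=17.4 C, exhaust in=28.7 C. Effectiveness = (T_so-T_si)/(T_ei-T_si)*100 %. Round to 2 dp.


eff = (17.4-10.6)/(28.7-10.6)*100 = 37.57 %

37.57 %


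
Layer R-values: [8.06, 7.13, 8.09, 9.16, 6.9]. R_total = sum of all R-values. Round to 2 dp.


R_total = 8.06 + 7.13 + 8.09 + 9.16 + 6.9 = 39.34

39.34


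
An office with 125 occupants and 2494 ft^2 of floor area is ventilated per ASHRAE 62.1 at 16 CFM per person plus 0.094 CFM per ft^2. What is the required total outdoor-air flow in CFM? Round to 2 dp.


Total = 125*16 + 2494*0.094 = 2234.44 CFM

2234.44 CFM


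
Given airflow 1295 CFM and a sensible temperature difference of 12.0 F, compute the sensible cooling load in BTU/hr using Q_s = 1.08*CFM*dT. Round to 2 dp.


Q = 1.08 * 1295 * 12.0 = 16783.20 BTU/hr

16783.20 BTU/hr


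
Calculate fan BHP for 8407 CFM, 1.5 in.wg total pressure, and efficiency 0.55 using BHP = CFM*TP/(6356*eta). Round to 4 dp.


BHP = 8407 * 1.5 / (6356 * 0.55) = 3.6073 hp

3.6073 hp


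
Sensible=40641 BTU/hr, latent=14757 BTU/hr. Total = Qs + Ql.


Qt = 40641 + 14757 = 55398 BTU/hr

55398 BTU/hr


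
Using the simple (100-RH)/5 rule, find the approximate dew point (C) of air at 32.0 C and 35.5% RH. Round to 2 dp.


Td = 32.0 - (100-35.5)/5 = 19.10 C

19.10 C


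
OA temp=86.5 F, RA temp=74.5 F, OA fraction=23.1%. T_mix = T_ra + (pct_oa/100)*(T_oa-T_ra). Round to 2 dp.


T_mix = 74.5 + (23.1/100)*(86.5-74.5) = 77.27 F

77.27 F


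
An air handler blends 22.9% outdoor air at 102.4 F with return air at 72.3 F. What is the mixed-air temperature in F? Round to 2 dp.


T_mix = 72.3 + (22.9/100)*(102.4-72.3) = 79.19 F

79.19 F


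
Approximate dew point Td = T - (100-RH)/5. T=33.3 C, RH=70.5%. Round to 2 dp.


Td = 33.3 - (100-70.5)/5 = 27.40 C

27.40 C


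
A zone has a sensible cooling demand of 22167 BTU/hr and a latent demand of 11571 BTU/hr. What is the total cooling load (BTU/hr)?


Qt = 22167 + 11571 = 33738 BTU/hr

33738 BTU/hr


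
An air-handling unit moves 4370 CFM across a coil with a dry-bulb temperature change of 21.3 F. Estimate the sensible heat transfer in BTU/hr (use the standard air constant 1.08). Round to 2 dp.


Q = 1.08 * 4370 * 21.3 = 100527.48 BTU/hr

100527.48 BTU/hr


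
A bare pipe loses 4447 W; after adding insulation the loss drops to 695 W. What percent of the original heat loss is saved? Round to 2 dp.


Savings = ((4447-695)/4447)*100 = 84.37 %

84.37 %


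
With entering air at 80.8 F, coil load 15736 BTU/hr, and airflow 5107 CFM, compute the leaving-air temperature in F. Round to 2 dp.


dT = 15736/(1.08*5107) = 2.8530
T_leave = 80.8 - 2.8530 = 77.95 F

77.95 F


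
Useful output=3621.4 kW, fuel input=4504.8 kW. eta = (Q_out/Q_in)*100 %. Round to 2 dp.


eta = (3621.4/4504.8)*100 = 80.39 %

80.39 %


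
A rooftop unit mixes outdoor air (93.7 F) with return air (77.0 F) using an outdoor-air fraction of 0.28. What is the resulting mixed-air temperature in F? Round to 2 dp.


T_mix = 0.28*93.7 + 0.72*77.0 = 81.68 F

81.68 F


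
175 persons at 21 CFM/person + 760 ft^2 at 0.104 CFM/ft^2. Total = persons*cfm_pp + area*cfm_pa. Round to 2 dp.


Total = 175*21 + 760*0.104 = 3754.04 CFM

3754.04 CFM


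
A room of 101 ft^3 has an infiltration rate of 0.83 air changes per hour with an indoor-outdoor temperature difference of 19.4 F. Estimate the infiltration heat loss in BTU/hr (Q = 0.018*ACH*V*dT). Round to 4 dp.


Q = 0.018 * 0.83 * 101 * 19.4 = 29.2734 BTU/hr

29.2734 BTU/hr


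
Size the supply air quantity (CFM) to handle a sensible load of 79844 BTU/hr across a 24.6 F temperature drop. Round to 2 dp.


CFM = 79844 / (1.08 * 24.6) = 3005.27

3005.27 CFM


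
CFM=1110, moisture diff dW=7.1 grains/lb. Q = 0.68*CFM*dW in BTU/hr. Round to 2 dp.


Q = 0.68 * 1110 * 7.1 = 5359.08 BTU/hr

5359.08 BTU/hr


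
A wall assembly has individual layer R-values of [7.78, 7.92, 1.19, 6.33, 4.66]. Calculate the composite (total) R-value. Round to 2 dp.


R_total = 7.78 + 7.92 + 1.19 + 6.33 + 4.66 = 27.88

27.88


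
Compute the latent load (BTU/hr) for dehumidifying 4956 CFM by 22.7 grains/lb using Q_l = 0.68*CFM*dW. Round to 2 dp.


Q = 0.68 * 4956 * 22.7 = 76500.82 BTU/hr

76500.82 BTU/hr


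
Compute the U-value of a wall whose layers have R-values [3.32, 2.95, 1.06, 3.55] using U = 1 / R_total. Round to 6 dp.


R_total = 3.32 + 2.95 + 1.06 + 3.55 = 10.88
U = 1/10.88 = 0.091912

0.091912


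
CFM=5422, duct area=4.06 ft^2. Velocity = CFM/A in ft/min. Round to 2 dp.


V = 5422 / 4.06 = 1335.47 ft/min

1335.47 ft/min


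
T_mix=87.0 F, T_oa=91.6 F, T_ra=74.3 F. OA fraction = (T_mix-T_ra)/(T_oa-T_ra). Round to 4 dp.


frac = (87.0 - 74.3) / (91.6 - 74.3) = 0.7341

0.7341


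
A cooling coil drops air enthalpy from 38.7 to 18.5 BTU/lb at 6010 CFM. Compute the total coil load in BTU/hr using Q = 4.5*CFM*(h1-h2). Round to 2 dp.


Q = 4.5 * 6010 * (38.7 - 18.5) = 546309.00 BTU/hr

546309.00 BTU/hr


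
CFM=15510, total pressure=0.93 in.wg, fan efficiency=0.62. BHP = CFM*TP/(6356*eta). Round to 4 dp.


BHP = 15510 * 0.93 / (6356 * 0.62) = 3.6603 hp

3.6603 hp


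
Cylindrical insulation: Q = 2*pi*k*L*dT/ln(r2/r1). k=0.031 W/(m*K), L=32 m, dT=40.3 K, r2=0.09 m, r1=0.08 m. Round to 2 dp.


Q = 2*pi*0.031*32*40.3/ln(0.09/0.08) = 2132.62 W

2132.62 W


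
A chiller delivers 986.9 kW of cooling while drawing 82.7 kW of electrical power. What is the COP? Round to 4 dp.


COP = 986.9 / 82.7 = 11.9335

11.9335


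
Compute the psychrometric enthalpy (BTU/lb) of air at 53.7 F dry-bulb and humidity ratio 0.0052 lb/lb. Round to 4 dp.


h = 0.24*53.7 + 0.0052*(1061+0.444*53.7) = 18.5292 BTU/lb

18.5292 BTU/lb


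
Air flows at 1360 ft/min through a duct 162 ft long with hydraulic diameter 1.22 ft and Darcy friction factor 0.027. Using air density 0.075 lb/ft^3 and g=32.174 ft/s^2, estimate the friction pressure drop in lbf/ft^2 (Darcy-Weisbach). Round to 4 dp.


v_fps = 1360/60 = 22.6667 ft/s
dp = 0.027*(162/1.22)*0.075*22.6667^2/(2*32.174) = 2.1469 lbf/ft^2

2.1469 lbf/ft^2


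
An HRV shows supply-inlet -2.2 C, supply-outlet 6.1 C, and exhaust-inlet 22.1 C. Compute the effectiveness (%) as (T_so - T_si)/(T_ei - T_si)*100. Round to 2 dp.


eff = (6.1-(-2.2))/(22.1-(-2.2))*100 = 34.16 %

34.16 %


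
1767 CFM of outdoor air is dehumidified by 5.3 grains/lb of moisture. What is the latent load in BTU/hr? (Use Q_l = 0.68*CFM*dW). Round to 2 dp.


Q = 0.68 * 1767 * 5.3 = 6368.27 BTU/hr

6368.27 BTU/hr


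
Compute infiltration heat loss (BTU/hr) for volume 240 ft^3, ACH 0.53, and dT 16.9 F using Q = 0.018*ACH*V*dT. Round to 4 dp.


Q = 0.018 * 0.53 * 240 * 16.9 = 38.6942 BTU/hr

38.6942 BTU/hr


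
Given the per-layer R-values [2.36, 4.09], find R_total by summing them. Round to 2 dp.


R_total = 2.36 + 4.09 = 6.45

6.45


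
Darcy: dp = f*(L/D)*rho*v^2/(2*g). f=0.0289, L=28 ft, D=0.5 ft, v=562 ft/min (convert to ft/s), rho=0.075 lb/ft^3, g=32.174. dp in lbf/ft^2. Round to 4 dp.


v_fps = 562/60 = 9.3667 ft/s
dp = 0.0289*(28/0.5)*0.075*9.3667^2/(2*32.174) = 0.1655 lbf/ft^2

0.1655 lbf/ft^2


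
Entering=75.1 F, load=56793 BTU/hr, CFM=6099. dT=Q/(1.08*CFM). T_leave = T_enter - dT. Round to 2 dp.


dT = 56793/(1.08*6099) = 8.6221
T_leave = 75.1 - 8.6221 = 66.48 F

66.48 F


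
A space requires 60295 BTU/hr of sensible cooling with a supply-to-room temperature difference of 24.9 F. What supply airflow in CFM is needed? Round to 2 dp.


CFM = 60295 / (1.08 * 24.9) = 2242.12

2242.12 CFM


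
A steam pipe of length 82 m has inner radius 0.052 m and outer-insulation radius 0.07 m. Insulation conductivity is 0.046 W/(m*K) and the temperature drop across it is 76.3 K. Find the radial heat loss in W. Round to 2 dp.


Q = 2*pi*0.046*82*76.3/ln(0.07/0.052) = 6083.48 W

6083.48 W


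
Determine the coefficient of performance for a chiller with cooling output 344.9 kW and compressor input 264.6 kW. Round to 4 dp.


COP = 344.9 / 264.6 = 1.3035

1.3035


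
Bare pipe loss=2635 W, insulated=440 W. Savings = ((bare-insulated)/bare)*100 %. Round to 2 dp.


Savings = ((2635-440)/2635)*100 = 83.30 %

83.30 %


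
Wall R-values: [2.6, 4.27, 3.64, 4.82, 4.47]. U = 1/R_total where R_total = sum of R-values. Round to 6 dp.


R_total = 2.6 + 4.27 + 3.64 + 4.82 + 4.47 = 19.80
U = 1/19.80 = 0.050505

0.050505


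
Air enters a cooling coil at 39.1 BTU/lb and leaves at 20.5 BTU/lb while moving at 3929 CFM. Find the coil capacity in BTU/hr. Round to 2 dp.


Q = 4.5 * 3929 * (39.1 - 20.5) = 328857.30 BTU/hr

328857.30 BTU/hr


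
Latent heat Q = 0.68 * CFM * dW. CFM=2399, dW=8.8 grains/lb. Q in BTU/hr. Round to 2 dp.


Q = 0.68 * 2399 * 8.8 = 14355.62 BTU/hr

14355.62 BTU/hr


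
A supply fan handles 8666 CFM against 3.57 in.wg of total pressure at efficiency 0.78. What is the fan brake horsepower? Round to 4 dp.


BHP = 8666 * 3.57 / (6356 * 0.78) = 6.2403 hp

6.2403 hp


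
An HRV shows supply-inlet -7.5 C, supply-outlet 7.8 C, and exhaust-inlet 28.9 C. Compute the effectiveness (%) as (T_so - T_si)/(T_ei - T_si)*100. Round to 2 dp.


eff = (7.8-(-7.5))/(28.9-(-7.5))*100 = 42.03 %

42.03 %


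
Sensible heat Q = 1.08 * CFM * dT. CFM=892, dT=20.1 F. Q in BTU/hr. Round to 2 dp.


Q = 1.08 * 892 * 20.1 = 19363.54 BTU/hr

19363.54 BTU/hr


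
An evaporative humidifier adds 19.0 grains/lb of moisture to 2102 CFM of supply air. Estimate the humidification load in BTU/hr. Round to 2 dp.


Q = 0.68 * 2102 * 19.0 = 27157.84 BTU/hr

27157.84 BTU/hr


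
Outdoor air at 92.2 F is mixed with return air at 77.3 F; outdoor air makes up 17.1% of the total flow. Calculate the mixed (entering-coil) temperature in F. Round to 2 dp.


T_mix = 77.3 + (17.1/100)*(92.2-77.3) = 79.85 F

79.85 F


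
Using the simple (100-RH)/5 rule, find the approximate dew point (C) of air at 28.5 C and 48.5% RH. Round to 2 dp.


Td = 28.5 - (100-48.5)/5 = 18.20 C

18.20 C


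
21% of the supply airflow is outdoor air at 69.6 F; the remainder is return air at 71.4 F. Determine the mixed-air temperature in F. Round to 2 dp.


T_mix = 0.21*69.6 + 0.79*71.4 = 71.02 F

71.02 F


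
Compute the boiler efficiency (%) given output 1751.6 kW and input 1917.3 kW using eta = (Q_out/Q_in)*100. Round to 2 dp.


eta = (1751.6/1917.3)*100 = 91.36 %

91.36 %


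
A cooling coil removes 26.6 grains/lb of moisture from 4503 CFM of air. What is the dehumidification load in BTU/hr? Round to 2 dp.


Q = 0.68 * 4503 * 26.6 = 81450.26 BTU/hr

81450.26 BTU/hr


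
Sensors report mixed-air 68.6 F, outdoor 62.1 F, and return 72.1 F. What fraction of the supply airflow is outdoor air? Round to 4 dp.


frac = (68.6 - 72.1) / (62.1 - 72.1) = 0.3500

0.3500


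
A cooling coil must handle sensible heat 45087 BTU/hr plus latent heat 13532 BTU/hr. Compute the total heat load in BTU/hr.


Qt = 45087 + 13532 = 58619 BTU/hr

58619 BTU/hr


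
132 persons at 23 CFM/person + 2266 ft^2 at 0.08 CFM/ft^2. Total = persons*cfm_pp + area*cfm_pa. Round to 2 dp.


Total = 132*23 + 2266*0.08 = 3217.28 CFM

3217.28 CFM


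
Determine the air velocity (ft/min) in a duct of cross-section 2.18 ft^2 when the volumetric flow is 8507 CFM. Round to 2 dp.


V = 8507 / 2.18 = 3902.29 ft/min

3902.29 ft/min


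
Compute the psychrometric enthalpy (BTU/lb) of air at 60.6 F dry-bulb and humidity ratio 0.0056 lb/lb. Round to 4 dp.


h = 0.24*60.6 + 0.0056*(1061+0.444*60.6) = 20.6363 BTU/lb

20.6363 BTU/lb


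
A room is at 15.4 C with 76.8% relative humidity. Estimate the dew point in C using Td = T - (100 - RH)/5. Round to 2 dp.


Td = 15.4 - (100-76.8)/5 = 10.76 C

10.76 C


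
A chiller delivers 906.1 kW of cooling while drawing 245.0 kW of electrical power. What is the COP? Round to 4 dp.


COP = 906.1 / 245.0 = 3.6984

3.6984


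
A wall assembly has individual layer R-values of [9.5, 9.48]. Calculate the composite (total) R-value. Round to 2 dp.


R_total = 9.5 + 9.48 = 18.98

18.98


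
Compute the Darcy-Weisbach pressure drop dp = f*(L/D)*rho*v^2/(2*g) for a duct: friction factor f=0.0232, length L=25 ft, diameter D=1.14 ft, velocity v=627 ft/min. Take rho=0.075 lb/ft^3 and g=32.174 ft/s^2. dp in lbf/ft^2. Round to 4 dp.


v_fps = 627/60 = 10.45 ft/s
dp = 0.0232*(25/1.14)*0.075*10.45^2/(2*32.174) = 0.0648 lbf/ft^2

0.0648 lbf/ft^2


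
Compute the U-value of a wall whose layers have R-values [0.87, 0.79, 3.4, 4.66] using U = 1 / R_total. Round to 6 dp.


R_total = 0.87 + 0.79 + 3.4 + 4.66 = 9.72
U = 1/9.72 = 0.102881

0.102881


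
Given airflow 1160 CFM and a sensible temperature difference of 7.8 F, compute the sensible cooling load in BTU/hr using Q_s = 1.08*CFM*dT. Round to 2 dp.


Q = 1.08 * 1160 * 7.8 = 9771.84 BTU/hr

9771.84 BTU/hr


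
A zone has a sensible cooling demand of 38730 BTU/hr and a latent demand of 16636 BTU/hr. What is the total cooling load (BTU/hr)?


Qt = 38730 + 16636 = 55366 BTU/hr

55366 BTU/hr


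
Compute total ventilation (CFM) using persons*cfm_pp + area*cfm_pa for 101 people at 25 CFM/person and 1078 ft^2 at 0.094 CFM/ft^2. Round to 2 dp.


Total = 101*25 + 1078*0.094 = 2626.33 CFM

2626.33 CFM


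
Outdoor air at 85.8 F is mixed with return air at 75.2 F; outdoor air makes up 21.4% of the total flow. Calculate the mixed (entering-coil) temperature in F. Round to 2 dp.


T_mix = 75.2 + (21.4/100)*(85.8-75.2) = 77.47 F

77.47 F


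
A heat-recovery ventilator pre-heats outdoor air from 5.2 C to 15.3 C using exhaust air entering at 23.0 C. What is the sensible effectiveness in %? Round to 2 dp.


eff = (15.3-5.2)/(23.0-5.2)*100 = 56.74 %

56.74 %


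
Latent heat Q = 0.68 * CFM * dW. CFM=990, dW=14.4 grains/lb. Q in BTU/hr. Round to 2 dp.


Q = 0.68 * 990 * 14.4 = 9694.08 BTU/hr

9694.08 BTU/hr


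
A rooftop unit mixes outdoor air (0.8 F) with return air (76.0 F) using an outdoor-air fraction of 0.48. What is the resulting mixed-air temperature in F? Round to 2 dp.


T_mix = 0.48*0.8 + 0.52*76.0 = 39.90 F

39.90 F


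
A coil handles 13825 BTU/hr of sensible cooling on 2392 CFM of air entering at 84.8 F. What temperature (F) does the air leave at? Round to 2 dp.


dT = 13825/(1.08*2392) = 5.3516
T_leave = 84.8 - 5.3516 = 79.45 F

79.45 F


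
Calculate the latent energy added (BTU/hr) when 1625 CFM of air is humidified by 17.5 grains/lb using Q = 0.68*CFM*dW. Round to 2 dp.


Q = 0.68 * 1625 * 17.5 = 19337.50 BTU/hr

19337.50 BTU/hr


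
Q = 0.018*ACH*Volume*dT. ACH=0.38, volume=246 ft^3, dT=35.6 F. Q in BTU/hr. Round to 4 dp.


Q = 0.018 * 0.38 * 246 * 35.6 = 59.9020 BTU/hr

59.9020 BTU/hr


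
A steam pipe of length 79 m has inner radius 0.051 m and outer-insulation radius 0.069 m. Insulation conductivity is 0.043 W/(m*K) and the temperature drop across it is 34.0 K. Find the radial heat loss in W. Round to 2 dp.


Q = 2*pi*0.043*79*34.0/ln(0.069/0.051) = 2400.73 W

2400.73 W


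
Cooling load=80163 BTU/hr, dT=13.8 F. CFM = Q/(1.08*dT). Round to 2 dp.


CFM = 80163 / (1.08 * 13.8) = 5378.62

5378.62 CFM


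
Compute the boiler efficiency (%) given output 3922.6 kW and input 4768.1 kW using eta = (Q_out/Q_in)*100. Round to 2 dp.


eta = (3922.6/4768.1)*100 = 82.27 %

82.27 %


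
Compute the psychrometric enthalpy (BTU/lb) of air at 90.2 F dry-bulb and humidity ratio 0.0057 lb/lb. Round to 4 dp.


h = 0.24*90.2 + 0.0057*(1061+0.444*90.2) = 27.9240 BTU/lb

27.9240 BTU/lb


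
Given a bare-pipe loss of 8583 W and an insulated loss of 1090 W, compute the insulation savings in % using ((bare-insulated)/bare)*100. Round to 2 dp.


Savings = ((8583-1090)/8583)*100 = 87.30 %

87.30 %


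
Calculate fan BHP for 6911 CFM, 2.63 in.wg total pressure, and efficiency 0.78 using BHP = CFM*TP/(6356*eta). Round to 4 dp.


BHP = 6911 * 2.63 / (6356 * 0.78) = 3.6662 hp

3.6662 hp


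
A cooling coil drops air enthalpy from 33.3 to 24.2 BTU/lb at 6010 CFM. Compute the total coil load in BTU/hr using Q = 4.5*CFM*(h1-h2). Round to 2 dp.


Q = 4.5 * 6010 * (33.3 - 24.2) = 246109.50 BTU/hr

246109.50 BTU/hr


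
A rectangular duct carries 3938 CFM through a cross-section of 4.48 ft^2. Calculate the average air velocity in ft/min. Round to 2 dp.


V = 3938 / 4.48 = 879.02 ft/min

879.02 ft/min


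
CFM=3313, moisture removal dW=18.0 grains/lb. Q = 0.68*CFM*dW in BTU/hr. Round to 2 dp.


Q = 0.68 * 3313 * 18.0 = 40551.12 BTU/hr

40551.12 BTU/hr


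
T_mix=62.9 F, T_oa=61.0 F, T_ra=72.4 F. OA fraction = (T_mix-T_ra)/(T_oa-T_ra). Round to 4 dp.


frac = (62.9 - 72.4) / (61.0 - 72.4) = 0.8333

0.8333


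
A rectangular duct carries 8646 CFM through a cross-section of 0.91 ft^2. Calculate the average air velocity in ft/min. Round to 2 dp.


V = 8646 / 0.91 = 9501.10 ft/min

9501.10 ft/min


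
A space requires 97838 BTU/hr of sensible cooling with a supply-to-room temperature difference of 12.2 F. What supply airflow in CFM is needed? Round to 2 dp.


CFM = 97838 / (1.08 * 12.2) = 7425.47

7425.47 CFM


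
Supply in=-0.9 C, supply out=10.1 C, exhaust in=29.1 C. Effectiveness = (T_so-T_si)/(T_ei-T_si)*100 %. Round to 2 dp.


eff = (10.1-(-0.9))/(29.1-(-0.9))*100 = 36.67 %

36.67 %


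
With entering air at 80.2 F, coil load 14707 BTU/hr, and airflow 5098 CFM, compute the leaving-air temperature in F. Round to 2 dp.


dT = 14707/(1.08*5098) = 2.6712
T_leave = 80.2 - 2.6712 = 77.53 F

77.53 F


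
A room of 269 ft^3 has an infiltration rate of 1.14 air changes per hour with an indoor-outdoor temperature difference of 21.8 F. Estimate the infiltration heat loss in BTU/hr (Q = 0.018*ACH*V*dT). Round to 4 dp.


Q = 0.018 * 1.14 * 269 * 21.8 = 120.3334 BTU/hr

120.3334 BTU/hr


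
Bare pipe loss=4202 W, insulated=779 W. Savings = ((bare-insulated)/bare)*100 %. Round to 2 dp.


Savings = ((4202-779)/4202)*100 = 81.46 %

81.46 %


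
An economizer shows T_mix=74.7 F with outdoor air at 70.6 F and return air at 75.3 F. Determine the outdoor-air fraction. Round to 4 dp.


frac = (74.7 - 75.3) / (70.6 - 75.3) = 0.1277

0.1277


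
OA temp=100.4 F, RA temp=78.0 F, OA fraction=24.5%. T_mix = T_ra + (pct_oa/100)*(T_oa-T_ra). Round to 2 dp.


T_mix = 78.0 + (24.5/100)*(100.4-78.0) = 83.49 F

83.49 F


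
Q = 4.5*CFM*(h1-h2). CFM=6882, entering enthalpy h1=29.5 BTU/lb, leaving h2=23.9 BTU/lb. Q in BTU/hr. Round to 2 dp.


Q = 4.5 * 6882 * (29.5 - 23.9) = 173426.40 BTU/hr

173426.40 BTU/hr


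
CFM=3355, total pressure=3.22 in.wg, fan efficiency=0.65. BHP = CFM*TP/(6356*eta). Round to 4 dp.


BHP = 3355 * 3.22 / (6356 * 0.65) = 2.6149 hp

2.6149 hp


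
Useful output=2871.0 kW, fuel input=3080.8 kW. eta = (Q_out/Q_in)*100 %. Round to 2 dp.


eta = (2871.0/3080.8)*100 = 93.19 %

93.19 %


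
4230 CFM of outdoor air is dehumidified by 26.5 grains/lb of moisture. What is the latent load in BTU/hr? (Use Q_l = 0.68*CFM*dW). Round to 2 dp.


Q = 0.68 * 4230 * 26.5 = 76224.60 BTU/hr

76224.60 BTU/hr


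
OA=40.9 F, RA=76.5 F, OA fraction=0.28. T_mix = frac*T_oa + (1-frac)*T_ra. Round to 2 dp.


T_mix = 0.28*40.9 + 0.72*76.5 = 66.53 F

66.53 F


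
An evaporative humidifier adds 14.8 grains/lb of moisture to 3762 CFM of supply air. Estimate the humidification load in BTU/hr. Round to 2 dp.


Q = 0.68 * 3762 * 14.8 = 37860.77 BTU/hr

37860.77 BTU/hr


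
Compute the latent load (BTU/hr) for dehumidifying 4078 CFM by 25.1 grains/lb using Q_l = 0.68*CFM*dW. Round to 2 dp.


Q = 0.68 * 4078 * 25.1 = 69603.30 BTU/hr

69603.30 BTU/hr


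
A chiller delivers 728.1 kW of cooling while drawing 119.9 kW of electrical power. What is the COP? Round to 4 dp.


COP = 728.1 / 119.9 = 6.0726

6.0726


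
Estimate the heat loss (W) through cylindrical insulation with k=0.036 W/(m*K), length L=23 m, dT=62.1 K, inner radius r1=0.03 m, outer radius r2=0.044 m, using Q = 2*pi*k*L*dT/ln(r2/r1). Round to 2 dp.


Q = 2*pi*0.036*23*62.1/ln(0.044/0.03) = 843.55 W

843.55 W


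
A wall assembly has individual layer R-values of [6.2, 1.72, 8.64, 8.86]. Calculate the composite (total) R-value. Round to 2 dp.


R_total = 6.2 + 1.72 + 8.64 + 8.86 = 25.42

25.42


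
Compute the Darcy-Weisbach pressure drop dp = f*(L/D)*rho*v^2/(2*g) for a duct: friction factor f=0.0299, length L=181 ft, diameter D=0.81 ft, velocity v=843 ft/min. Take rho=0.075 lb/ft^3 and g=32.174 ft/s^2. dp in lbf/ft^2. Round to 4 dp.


v_fps = 843/60 = 14.05 ft/s
dp = 0.0299*(181/0.81)*0.075*14.05^2/(2*32.174) = 1.5372 lbf/ft^2

1.5372 lbf/ft^2


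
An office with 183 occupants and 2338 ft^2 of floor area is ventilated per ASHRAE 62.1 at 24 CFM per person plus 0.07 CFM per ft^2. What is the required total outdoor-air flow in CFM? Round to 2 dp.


Total = 183*24 + 2338*0.07 = 4555.66 CFM

4555.66 CFM


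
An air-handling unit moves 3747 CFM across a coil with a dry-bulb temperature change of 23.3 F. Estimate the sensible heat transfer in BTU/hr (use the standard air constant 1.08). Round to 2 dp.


Q = 1.08 * 3747 * 23.3 = 94289.51 BTU/hr

94289.51 BTU/hr


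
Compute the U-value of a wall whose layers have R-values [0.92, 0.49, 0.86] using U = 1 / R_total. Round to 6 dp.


R_total = 0.92 + 0.49 + 0.86 = 2.27
U = 1/2.27 = 0.440529

0.440529


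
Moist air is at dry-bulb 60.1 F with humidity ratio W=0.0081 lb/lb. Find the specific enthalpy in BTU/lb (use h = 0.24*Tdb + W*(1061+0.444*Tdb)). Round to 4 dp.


h = 0.24*60.1 + 0.0081*(1061+0.444*60.1) = 23.2342 BTU/lb

23.2342 BTU/lb


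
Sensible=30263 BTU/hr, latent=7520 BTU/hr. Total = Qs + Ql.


Qt = 30263 + 7520 = 37783 BTU/hr

37783 BTU/hr


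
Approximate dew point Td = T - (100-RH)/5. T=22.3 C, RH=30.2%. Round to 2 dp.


Td = 22.3 - (100-30.2)/5 = 8.34 C

8.34 C


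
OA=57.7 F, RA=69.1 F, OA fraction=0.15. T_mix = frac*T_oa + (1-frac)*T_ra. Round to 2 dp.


T_mix = 0.15*57.7 + 0.85*69.1 = 67.39 F

67.39 F


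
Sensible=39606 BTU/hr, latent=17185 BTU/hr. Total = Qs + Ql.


Qt = 39606 + 17185 = 56791 BTU/hr

56791 BTU/hr


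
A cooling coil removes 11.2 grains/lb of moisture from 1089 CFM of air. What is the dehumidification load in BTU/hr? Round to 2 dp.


Q = 0.68 * 1089 * 11.2 = 8293.82 BTU/hr

8293.82 BTU/hr


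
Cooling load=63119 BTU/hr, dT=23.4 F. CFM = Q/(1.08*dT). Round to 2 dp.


CFM = 63119 / (1.08 * 23.4) = 2497.59

2497.59 CFM


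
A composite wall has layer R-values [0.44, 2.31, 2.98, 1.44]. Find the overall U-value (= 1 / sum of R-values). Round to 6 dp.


R_total = 0.44 + 2.31 + 2.98 + 1.44 = 7.17
U = 1/7.17 = 0.139470

0.139470


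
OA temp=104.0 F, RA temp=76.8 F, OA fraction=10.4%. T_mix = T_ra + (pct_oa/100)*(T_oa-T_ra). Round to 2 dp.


T_mix = 76.8 + (10.4/100)*(104.0-76.8) = 79.63 F

79.63 F


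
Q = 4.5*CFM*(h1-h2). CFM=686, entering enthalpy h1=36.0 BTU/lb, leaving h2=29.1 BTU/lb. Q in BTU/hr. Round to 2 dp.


Q = 4.5 * 686 * (36.0 - 29.1) = 21300.30 BTU/hr

21300.30 BTU/hr


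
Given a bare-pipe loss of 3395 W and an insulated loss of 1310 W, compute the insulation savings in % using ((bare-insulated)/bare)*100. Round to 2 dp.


Savings = ((3395-1310)/3395)*100 = 61.41 %

61.41 %


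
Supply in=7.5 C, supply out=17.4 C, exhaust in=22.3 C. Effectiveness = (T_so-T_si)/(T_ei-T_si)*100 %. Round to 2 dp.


eff = (17.4-7.5)/(22.3-7.5)*100 = 66.89 %

66.89 %


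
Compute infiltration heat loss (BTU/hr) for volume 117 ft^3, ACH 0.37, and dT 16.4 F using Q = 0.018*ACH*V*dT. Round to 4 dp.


Q = 0.018 * 0.37 * 117 * 16.4 = 12.7792 BTU/hr

12.7792 BTU/hr


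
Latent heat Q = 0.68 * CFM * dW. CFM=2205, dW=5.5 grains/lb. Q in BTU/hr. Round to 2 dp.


Q = 0.68 * 2205 * 5.5 = 8246.70 BTU/hr

8246.70 BTU/hr


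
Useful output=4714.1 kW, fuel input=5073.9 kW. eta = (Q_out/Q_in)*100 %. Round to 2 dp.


eta = (4714.1/5073.9)*100 = 92.91 %

92.91 %


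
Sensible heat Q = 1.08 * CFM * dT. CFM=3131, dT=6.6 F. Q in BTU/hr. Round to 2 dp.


Q = 1.08 * 3131 * 6.6 = 22317.77 BTU/hr

22317.77 BTU/hr


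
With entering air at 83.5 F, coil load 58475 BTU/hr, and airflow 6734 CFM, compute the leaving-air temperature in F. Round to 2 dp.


dT = 58475/(1.08*6734) = 8.0403
T_leave = 83.5 - 8.0403 = 75.46 F

75.46 F


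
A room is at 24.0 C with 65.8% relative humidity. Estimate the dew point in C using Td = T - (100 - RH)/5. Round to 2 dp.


Td = 24.0 - (100-65.8)/5 = 17.16 C

17.16 C


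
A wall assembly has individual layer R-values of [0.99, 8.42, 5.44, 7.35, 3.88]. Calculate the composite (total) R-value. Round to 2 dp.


R_total = 0.99 + 8.42 + 5.44 + 7.35 + 3.88 = 26.08

26.08


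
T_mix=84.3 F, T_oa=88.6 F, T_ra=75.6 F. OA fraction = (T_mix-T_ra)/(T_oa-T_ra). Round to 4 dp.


frac = (84.3 - 75.6) / (88.6 - 75.6) = 0.6692

0.6692
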